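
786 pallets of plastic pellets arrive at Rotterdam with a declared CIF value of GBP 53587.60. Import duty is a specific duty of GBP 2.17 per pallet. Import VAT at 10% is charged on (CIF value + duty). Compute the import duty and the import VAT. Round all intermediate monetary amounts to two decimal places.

Import duty: GBP 1705.62; import VAT: GBP 5529.32

Import duty = 786 × 2.17 = 1705.62
VAT base = CIF + duty = 53587.60 + 1705.62 = 55293.22
Import VAT = 55293.22 × 10% = 5529.32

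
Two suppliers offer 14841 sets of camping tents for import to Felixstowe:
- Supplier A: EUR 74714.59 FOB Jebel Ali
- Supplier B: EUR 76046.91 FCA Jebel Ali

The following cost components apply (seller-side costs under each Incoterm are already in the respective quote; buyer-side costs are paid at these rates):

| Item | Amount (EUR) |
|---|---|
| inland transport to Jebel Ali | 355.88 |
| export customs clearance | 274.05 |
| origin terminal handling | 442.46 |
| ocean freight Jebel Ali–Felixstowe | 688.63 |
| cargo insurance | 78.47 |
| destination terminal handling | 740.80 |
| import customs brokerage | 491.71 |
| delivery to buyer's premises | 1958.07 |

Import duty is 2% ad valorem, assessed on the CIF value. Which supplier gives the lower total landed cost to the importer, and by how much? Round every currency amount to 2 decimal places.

Supplier A (FOB):
CIF value = FOB price + freight + insurance = 74714.59 + 688.63 + 78.47 = 75481.69
Import duty = 75481.69 × 2% = 1509.63
Buyer bears (A): 688.63 + 78.47 + 740.80 + 491.71 + 1958.07 = 3957.68
Landed cost (A) = invoice 74714.59 + 3957.68 + duty 1509.63 = 80181.90
Supplier B (FCA):
CIF value = FCA price + origin terminal + freight + insurance = 76046.91 + 442.46 + 688.63 + 78.47 = 77256.47
Import duty = 77256.47 × 2% = 1545.13
Buyer bears (B): 442.46 + 688.63 + 78.47 + 740.80 + 491.71 + 1958.07 = 4400.14
Landed cost (B) = invoice 76046.91 + 4400.14 + duty 1545.13 = 81992.18
Difference = |80181.90 − 81992.18| = 1810.28

Supplier A is cheaper by EUR 1810.28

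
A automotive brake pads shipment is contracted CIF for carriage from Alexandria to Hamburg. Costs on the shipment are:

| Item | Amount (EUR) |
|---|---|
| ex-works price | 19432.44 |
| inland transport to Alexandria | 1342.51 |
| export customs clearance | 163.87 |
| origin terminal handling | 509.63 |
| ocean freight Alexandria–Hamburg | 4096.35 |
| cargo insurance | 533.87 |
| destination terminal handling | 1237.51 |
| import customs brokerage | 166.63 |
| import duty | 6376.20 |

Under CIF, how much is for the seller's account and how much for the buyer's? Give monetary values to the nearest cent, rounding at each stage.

Seller: EUR 26078.67; buyer: EUR 7780.34

CIF: the seller pays costs through ocean freight and marine insurance to the destination port.
Seller's account: goods 19432.44 + inland to port 1342.51 + export clearance 163.87 + origin terminal 509.63 + freight 4096.35 + insurance 533.87 = 26078.67
Buyer's account: destination terminal 1237.51 + brokerage 166.63 + duty 6376.20 = 7780.34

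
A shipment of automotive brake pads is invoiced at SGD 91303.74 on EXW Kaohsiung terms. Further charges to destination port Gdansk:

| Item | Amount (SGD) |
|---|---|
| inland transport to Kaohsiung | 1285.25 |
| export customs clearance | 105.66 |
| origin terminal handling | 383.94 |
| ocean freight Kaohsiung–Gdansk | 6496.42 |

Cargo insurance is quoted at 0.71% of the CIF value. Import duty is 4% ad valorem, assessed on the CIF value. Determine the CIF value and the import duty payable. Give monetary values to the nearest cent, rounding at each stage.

CIF value: SGD 100287.05; import duty: SGD 4011.48

Let C be the CIF value. C = EXW price + pre-shipment costs + freight + 0.71% × C
C − 0.71% × C = 91303.74 + 1285.25 + 105.66 + 383.94 + 6496.42
0.9929 × C = 99575.01
C = 99575.01 / 0.9929 = 100287.05
Insurance premium = 0.71% × 100287.05 = 712.04
Import duty = 100287.05 × 4% = 4011.48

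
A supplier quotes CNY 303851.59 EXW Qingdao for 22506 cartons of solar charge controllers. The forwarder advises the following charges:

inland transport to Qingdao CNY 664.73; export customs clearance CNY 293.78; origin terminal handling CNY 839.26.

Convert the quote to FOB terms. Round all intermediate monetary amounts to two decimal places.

FOB price: CNY 305649.36

From EXW to FOB, the seller additionally bears: inland to port, export clearance, origin terminal.
FOB price = 303851.59 + 664.73 + 293.78 + 839.26 = 305649.36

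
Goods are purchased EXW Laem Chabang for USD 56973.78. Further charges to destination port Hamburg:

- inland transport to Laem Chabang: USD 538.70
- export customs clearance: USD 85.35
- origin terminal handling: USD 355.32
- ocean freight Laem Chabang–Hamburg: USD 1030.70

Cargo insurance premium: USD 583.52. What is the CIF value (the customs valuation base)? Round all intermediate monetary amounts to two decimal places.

CIF value: USD 59567.37

CIF = EXW price + pre-shipment costs + freight + insurance
CIF = 56973.78 + 538.70 + 85.35 + 355.32 + 1030.70 + 583.52 = 59567.37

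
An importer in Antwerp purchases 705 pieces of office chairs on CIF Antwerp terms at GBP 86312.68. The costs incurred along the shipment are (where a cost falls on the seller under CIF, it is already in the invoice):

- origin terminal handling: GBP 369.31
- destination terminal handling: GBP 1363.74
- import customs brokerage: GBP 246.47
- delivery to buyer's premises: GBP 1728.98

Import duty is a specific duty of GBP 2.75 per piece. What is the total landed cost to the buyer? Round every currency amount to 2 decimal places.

Total landed cost: GBP 91590.62

CIF: the seller pays costs through ocean freight and marine insurance to the destination port.
Already in the invoice (seller's account under CIF): origin terminal — exclude.
The CIF price already equals the CIF value: 86312.68
Import duty = 705 × 2.75 = 1938.75
Buyer bears: destination terminal 1363.74 + brokerage 246.47 + delivery 1728.98 + duty 1938.75 = 5277.94
Landed cost = invoice 86312.68 + 5277.94 = 91590.62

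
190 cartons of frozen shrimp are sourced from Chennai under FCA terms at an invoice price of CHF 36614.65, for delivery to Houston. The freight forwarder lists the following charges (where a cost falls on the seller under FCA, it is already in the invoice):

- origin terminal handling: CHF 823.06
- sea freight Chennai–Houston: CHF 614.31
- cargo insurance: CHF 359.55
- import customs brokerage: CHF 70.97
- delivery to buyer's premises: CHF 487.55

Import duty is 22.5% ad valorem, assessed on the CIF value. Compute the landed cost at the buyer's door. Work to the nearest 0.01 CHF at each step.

Total landed cost: CHF 47612.69

FCA: the seller delivers export-cleared goods to the carrier; the buyer bears costs from that point.
CIF value = FCA price + origin terminal + freight + insurance = 36614.65 + 823.06 + 614.31 + 359.55 = 38411.57
Import duty = 38411.57 × 22.5% = 8642.60
Buyer bears: origin terminal 823.06 + freight 614.31 + insurance 359.55 + brokerage 70.97 + delivery 487.55 + duty 8642.60 = 10998.04
Landed cost = invoice 36614.65 + 10998.04 = 47612.69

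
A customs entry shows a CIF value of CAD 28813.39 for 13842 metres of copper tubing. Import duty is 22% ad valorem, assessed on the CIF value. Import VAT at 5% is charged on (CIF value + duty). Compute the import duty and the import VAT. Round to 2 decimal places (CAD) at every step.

Import duty = 28813.39 × 22% = 6338.95
VAT base = CIF + duty = 28813.39 + 6338.95 = 35152.34
Import VAT = 35152.34 × 5% = 1757.62

Import duty: CAD 6338.95; import VAT: CAD 1757.62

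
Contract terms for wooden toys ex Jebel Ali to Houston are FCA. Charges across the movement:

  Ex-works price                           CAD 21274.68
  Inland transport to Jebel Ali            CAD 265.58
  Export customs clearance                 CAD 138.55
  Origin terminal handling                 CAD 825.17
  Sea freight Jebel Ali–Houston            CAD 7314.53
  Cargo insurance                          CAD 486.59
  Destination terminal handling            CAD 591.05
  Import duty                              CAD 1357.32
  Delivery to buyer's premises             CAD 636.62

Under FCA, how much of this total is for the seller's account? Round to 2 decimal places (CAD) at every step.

FCA: the seller delivers export-cleared goods to the carrier; the buyer bears costs from that point.
Seller's account: goods 21274.68 + inland to port 265.58 + export clearance 138.55 = 21678.81
Buyer's account: origin terminal 825.17 + freight 7314.53 + insurance 486.59 + destination terminal 591.05 + duty 1357.32 + delivery 636.62 = 11211.28

Seller's account: CAD 21678.81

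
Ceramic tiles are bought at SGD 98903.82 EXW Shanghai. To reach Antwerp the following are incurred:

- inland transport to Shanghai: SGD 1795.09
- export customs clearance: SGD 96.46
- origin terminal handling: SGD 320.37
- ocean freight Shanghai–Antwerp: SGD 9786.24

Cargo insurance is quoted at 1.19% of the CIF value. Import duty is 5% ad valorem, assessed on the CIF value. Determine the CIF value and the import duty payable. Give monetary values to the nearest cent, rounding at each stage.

Let C be the CIF value. C = EXW price + pre-shipment costs + freight + 1.19% × C
C − 1.19% × C = 98903.82 + 1795.09 + 96.46 + 320.37 + 9786.24
0.9881 × C = 110901.98
C = 110901.98 / 0.9881 = 112237.61
Insurance premium = 1.19% × 112237.61 = 1335.63
Import duty = 112237.61 × 5% = 5611.88

CIF value: SGD 112237.61; import duty: SGD 5611.88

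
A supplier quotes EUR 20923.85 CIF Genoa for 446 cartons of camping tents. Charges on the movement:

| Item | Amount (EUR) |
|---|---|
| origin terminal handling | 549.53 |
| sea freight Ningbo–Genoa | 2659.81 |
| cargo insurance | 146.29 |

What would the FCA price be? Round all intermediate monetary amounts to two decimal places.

From CIF to FCA, the seller no longer bears: origin terminal, freight, insurance.
FCA price = 20923.85 − 549.53 − 2659.81 − 146.29 = 17568.22

FCA price: EUR 17568.22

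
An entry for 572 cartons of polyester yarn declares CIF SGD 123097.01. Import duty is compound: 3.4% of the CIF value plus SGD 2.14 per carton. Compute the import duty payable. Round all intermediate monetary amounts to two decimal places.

Ad valorem component: 123097.01 × 3.4% = 4185.30
Specific component: 572 × 2.14 = 1224.08
Import duty = 4185.30 + 1224.08 = 5409.38

Import duty: SGD 5409.38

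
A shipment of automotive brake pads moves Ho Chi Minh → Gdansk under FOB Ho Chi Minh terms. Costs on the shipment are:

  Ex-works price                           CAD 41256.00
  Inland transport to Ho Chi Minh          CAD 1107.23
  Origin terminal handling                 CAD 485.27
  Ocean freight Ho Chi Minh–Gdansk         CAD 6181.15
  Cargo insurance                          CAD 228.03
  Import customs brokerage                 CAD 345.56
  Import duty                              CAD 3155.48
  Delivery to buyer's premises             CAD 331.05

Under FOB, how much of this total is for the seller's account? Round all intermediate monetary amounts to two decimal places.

FOB: the seller bears costs until goods are on board at the origin port; the buyer bears freight, insurance and all costs thereafter.
Seller's account: goods 41256.00 + inland to port 1107.23 + origin terminal 485.27 = 42848.50
Buyer's account: freight 6181.15 + insurance 228.03 + brokerage 345.56 + duty 3155.48 + delivery 331.05 = 10241.27

Seller's account: CAD 42848.50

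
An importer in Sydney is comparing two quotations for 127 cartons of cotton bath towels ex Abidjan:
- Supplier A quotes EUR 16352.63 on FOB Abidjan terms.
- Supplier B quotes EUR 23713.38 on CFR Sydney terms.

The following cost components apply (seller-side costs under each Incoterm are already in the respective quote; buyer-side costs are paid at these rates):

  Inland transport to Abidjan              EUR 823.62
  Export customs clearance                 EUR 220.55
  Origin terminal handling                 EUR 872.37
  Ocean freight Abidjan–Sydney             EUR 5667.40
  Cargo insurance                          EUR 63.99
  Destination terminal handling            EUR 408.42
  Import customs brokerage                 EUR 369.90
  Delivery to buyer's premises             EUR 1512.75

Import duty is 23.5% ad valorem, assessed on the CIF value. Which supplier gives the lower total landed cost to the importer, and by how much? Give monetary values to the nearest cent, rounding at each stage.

Supplier A is cheaper by EUR 2091.29

Supplier A (FOB):
CIF value = FOB price + freight + insurance = 16352.63 + 5667.40 + 63.99 = 22084.02
Import duty = 22084.02 × 23.5% = 5189.74
Buyer bears (A): 5667.40 + 63.99 + 408.42 + 369.90 + 1512.75 = 8022.46
Landed cost (A) = invoice 16352.63 + 8022.46 + duty 5189.74 = 29564.83
Supplier B (CFR):
CIF value = CFR price + insurance = 23713.38 + 63.99 = 23777.37
Import duty = 23777.37 × 23.5% = 5587.68
Buyer bears (B): 63.99 + 408.42 + 369.90 + 1512.75 = 2355.06
Landed cost (B) = invoice 23713.38 + 2355.06 + duty 5587.68 = 31656.12
Difference = |29564.83 − 31656.12| = 2091.29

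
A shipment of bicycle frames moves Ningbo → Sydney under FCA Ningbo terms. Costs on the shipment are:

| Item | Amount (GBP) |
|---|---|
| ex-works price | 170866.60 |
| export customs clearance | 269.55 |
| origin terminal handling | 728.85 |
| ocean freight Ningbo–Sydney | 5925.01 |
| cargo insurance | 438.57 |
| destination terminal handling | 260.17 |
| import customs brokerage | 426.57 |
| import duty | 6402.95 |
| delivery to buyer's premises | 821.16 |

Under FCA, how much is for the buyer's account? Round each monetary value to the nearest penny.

Buyer's account: GBP 15003.28

FCA: the seller delivers export-cleared goods to the carrier; the buyer bears costs from that point.
Seller's account: goods 170866.60 + export clearance 269.55 = 171136.15
Buyer's account: origin terminal 728.85 + freight 5925.01 + insurance 438.57 + destination terminal 260.17 + brokerage 426.57 + duty 6402.95 + delivery 821.16 = 15003.28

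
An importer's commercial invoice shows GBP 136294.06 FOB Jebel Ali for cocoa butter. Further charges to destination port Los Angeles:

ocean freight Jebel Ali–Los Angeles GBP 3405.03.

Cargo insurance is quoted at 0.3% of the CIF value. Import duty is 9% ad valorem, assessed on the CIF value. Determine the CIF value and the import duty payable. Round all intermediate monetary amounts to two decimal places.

Let C be the CIF value. C = FOB price + freight + 0.3% × C
C − 0.3% × C = 136294.06 + 3405.03
0.997 × C = 139699.09
C = 139699.09 / 0.997 = 140119.45
Insurance premium = 0.3% × 140119.45 = 420.36
Import duty = 140119.45 × 9% = 12610.75

CIF value: GBP 140119.45; import duty: GBP 12610.75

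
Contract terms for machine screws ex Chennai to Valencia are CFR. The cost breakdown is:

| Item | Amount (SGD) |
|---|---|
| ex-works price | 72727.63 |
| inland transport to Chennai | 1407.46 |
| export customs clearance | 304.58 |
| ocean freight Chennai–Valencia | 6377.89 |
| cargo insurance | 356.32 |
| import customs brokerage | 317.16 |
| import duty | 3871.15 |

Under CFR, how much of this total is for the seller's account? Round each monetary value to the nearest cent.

CFR: the seller pays costs through ocean freight to the destination port, but not insurance.
Seller's account: goods 72727.63 + inland to port 1407.46 + export clearance 304.58 + freight 6377.89 = 80817.56
Buyer's account: insurance 356.32 + brokerage 317.16 + duty 3871.15 = 4544.63

Seller's account: SGD 80817.56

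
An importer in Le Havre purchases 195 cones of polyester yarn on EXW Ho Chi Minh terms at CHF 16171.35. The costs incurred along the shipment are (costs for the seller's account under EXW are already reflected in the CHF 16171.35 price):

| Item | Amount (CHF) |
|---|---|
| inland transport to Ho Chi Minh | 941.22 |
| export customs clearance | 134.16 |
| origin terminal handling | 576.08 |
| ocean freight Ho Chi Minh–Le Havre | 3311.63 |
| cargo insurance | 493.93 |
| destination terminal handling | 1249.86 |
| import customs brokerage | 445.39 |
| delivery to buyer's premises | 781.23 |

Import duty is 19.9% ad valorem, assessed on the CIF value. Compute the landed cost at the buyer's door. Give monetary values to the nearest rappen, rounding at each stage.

Total landed cost: CHF 28408.90

EXW: the seller makes goods available at their premises; the buyer bears all onward costs.
CIF value = EXW price + inland to port + export clearance + origin terminal + freight + insurance = 16171.35 + 941.22 + 134.16 + 576.08 + 3311.63 + 493.93 = 21628.37
Import duty = 21628.37 × 19.9% = 4304.05
Buyer bears: inland to port 941.22 + export clearance 134.16 + origin terminal 576.08 + freight 3311.63 + insurance 493.93 + destination terminal 1249.86 + brokerage 445.39 + delivery 781.23 + duty 4304.05 = 12237.55
Landed cost = invoice 16171.35 + 12237.55 = 28408.90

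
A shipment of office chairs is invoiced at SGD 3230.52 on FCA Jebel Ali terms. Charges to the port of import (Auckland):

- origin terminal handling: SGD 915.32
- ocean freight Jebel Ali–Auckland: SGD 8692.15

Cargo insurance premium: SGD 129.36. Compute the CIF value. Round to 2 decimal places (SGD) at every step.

CIF = FCA price + pre-shipment costs + freight + insurance
CIF = 3230.52 + 915.32 + 8692.15 + 129.36 = 12967.35

CIF value: SGD 12967.35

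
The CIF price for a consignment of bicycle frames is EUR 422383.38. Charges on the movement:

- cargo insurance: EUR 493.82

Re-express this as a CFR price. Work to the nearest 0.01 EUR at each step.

CFR price: EUR 421889.56

From CIF to CFR, the seller no longer bears: insurance.
CFR price = 422383.38 − 493.82 = 421889.56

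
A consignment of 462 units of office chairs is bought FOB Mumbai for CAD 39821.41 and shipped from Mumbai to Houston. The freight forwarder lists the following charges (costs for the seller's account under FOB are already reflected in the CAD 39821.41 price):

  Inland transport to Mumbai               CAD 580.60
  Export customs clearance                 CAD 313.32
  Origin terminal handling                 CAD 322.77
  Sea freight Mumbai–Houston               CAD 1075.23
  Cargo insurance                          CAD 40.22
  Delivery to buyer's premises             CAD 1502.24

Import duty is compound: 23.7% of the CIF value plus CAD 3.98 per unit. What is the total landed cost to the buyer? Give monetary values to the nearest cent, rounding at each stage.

FOB: the seller bears costs until goods are on board at the origin port; the buyer bears freight, insurance and all costs thereafter.
Already in the invoice (seller's account under FOB): inland to port, export clearance, origin terminal — exclude.
CIF value = FOB price + freight + insurance = 39821.41 + 1075.23 + 40.22 = 40936.86
Ad valorem component: 40936.86 × 23.7% = 9702.04
Specific component: 462 × 3.98 = 1838.76
Import duty = 9702.04 + 1838.76 = 11540.80
Buyer bears: freight 1075.23 + insurance 40.22 + delivery 1502.24 + duty 11540.80 = 14158.49
Landed cost = invoice 39821.41 + 14158.49 = 53979.90

Total landed cost: CAD 53979.90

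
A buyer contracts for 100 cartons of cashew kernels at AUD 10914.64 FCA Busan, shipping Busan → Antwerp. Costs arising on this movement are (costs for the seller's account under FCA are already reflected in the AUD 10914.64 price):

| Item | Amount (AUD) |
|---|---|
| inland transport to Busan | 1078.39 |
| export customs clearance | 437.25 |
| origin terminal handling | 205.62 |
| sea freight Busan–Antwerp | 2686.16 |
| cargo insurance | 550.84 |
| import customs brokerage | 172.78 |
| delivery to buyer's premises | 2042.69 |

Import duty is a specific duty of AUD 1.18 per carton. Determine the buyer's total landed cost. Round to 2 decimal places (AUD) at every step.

FCA: the seller delivers export-cleared goods to the carrier; the buyer bears costs from that point.
Already in the invoice (seller's account under FCA): inland to port, export clearance — exclude.
CIF value = FCA price + origin terminal + freight + insurance = 10914.64 + 205.62 + 2686.16 + 550.84 = 14357.26
Import duty = 100 × 1.18 = 118.00
Buyer bears: origin terminal 205.62 + freight 2686.16 + insurance 550.84 + brokerage 172.78 + delivery 2042.69 + duty 118.00 = 5776.09
Landed cost = invoice 10914.64 + 5776.09 = 16690.73

Total landed cost: AUD 16690.73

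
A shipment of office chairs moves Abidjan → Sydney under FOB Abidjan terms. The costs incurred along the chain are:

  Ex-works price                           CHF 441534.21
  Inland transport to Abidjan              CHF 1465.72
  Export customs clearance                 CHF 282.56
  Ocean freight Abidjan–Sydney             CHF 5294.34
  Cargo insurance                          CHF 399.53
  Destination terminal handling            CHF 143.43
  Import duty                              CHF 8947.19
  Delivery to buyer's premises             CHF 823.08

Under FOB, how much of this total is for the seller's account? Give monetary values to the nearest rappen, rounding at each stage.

Seller's account: CHF 443282.49

FOB: the seller bears costs until goods are on board at the origin port; the buyer bears freight, insurance and all costs thereafter.
Seller's account: goods 441534.21 + inland to port 1465.72 + export clearance 282.56 = 443282.49
Buyer's account: freight 5294.34 + insurance 399.53 + destination terminal 143.43 + duty 8947.19 + delivery 823.08 = 15607.57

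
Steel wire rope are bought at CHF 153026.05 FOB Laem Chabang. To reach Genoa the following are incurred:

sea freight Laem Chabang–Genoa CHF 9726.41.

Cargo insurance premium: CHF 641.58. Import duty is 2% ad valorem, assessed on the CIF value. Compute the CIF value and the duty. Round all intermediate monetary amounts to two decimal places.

CIF = FOB price + freight + insurance
CIF = 153026.05 + 9726.41 + 641.58 = 163394.04
Import duty = 163394.04 × 2% = 3267.88

CIF value: CHF 163394.04; import duty: CHF 3267.88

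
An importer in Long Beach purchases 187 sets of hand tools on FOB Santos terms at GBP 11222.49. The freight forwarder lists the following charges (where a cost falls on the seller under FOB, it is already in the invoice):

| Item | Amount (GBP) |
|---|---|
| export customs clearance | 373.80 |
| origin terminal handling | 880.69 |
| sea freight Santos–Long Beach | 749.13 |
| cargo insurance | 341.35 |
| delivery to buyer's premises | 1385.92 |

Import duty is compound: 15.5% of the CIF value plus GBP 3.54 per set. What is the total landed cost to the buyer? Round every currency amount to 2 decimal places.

Total landed cost: GBP 16269.38

FOB: the seller bears costs until goods are on board at the origin port; the buyer bears freight, insurance and all costs thereafter.
Already in the invoice (seller's account under FOB): export clearance, origin terminal — exclude.
CIF value = FOB price + freight + insurance = 11222.49 + 749.13 + 341.35 = 12312.97
Ad valorem component: 12312.97 × 15.5% = 1908.51
Specific component: 187 × 3.54 = 661.98
Import duty = 1908.51 + 661.98 = 2570.49
Buyer bears: freight 749.13 + insurance 341.35 + delivery 1385.92 + duty 2570.49 = 5046.89
Landed cost = invoice 11222.49 + 5046.89 = 16269.38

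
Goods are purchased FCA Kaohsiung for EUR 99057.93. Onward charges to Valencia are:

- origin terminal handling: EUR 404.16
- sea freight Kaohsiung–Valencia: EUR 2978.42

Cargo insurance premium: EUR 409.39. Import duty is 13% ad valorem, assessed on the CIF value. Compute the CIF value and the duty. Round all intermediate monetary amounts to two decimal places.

CIF value: EUR 102849.90; import duty: EUR 13370.49

CIF = FCA price + pre-shipment costs + freight + insurance
CIF = 99057.93 + 404.16 + 2978.42 + 409.39 = 102849.90
Import duty = 102849.90 × 13% = 13370.49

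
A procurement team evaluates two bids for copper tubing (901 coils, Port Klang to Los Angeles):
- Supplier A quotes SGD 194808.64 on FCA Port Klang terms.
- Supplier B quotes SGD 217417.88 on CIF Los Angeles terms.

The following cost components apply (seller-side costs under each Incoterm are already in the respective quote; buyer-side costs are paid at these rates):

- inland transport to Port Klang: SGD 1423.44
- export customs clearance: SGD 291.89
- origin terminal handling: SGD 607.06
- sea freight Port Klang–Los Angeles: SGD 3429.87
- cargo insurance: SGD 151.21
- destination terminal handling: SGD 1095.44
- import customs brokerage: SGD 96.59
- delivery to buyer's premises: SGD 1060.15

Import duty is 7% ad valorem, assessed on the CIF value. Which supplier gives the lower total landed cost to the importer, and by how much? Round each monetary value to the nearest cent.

Supplier A (FCA):
CIF value = FCA price + origin terminal + freight + insurance = 194808.64 + 607.06 + 3429.87 + 151.21 = 198996.78
Import duty = 198996.78 × 7% = 13929.77
Buyer bears (A): 607.06 + 3429.87 + 151.21 + 1095.44 + 96.59 + 1060.15 = 6440.32
Landed cost (A) = invoice 194808.64 + 6440.32 + duty 13929.77 = 215178.73
Supplier B (CIF):
The CIF price already equals the CIF value: 217417.88
Import duty = 217417.88 × 7% = 15219.25
Buyer bears (B): 1095.44 + 96.59 + 1060.15 = 2252.18
Landed cost (B) = invoice 217417.88 + 2252.18 + duty 15219.25 = 234889.31
Difference = |215178.73 − 234889.31| = 19710.58

Supplier A is cheaper by SGD 19710.58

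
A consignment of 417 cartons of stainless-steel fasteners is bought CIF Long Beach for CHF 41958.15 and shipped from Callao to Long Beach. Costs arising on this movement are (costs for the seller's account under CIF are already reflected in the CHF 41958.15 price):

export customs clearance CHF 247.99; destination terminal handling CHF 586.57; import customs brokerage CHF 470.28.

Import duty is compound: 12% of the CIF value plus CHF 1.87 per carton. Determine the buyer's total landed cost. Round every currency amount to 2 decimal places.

Total landed cost: CHF 48829.77

CIF: the seller pays costs through ocean freight and marine insurance to the destination port.
Already in the invoice (seller's account under CIF): export clearance — exclude.
The CIF price already equals the CIF value: 41958.15
Ad valorem component: 41958.15 × 12% = 5034.98
Specific component: 417 × 1.87 = 779.79
Import duty = 5034.98 + 779.79 = 5814.77
Buyer bears: destination terminal 586.57 + brokerage 470.28 + duty 5814.77 = 6871.62
Landed cost = invoice 41958.15 + 6871.62 = 48829.77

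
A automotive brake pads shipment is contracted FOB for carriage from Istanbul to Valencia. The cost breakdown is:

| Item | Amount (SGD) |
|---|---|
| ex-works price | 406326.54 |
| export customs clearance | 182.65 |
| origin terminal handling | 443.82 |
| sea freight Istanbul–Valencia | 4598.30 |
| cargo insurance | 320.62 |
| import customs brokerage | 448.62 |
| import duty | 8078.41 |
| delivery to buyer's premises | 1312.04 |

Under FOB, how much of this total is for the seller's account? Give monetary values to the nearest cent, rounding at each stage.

FOB: the seller bears costs until goods are on board at the origin port; the buyer bears freight, insurance and all costs thereafter.
Seller's account: goods 406326.54 + export clearance 182.65 + origin terminal 443.82 = 406953.01
Buyer's account: freight 4598.30 + insurance 320.62 + brokerage 448.62 + duty 8078.41 + delivery 1312.04 = 14757.99

Seller's account: SGD 406953.01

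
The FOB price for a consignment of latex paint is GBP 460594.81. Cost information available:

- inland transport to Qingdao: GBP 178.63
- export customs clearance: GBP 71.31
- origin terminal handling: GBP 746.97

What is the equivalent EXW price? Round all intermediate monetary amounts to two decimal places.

From FOB to EXW, the seller no longer bears: inland to port, export clearance, origin terminal.
EXW price = 460594.81 − 178.63 − 71.31 − 746.97 = 459597.90

EXW price: GBP 459597.90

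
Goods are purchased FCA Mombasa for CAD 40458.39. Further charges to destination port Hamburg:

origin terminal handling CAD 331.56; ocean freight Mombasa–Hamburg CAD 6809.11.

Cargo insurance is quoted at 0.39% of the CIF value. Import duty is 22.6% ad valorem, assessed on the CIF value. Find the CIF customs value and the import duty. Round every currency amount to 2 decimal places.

CIF value: CAD 47785.42; import duty: CAD 10799.50

Let C be the CIF value. C = FCA price + pre-shipment costs + freight + 0.39% × C
C − 0.39% × C = 40458.39 + 331.56 + 6809.11
0.9961 × C = 47599.06
C = 47599.06 / 0.9961 = 47785.42
Insurance premium = 0.39% × 47785.42 = 186.36
Import duty = 47785.42 × 22.6% = 10799.50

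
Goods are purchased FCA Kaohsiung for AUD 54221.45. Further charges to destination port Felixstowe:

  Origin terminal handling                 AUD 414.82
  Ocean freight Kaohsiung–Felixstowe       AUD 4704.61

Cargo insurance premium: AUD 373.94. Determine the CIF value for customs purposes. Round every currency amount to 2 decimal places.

CIF = FCA price + pre-shipment costs + freight + insurance
CIF = 54221.45 + 414.82 + 4704.61 + 373.94 = 59714.82

CIF value: AUD 59714.82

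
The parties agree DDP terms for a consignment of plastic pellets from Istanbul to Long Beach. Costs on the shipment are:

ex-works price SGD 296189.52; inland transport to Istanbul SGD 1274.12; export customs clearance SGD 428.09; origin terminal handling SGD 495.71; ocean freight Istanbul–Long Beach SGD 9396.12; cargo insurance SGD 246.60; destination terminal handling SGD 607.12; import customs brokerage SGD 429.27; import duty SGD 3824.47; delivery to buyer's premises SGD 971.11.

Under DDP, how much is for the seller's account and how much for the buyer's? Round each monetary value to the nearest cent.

Seller: SGD 313862.13; buyer: SGD 0.00

DDP: the seller bears all costs including import duty.
Seller's account: goods 296189.52 + inland to port 1274.12 + export clearance 428.09 + origin terminal 495.71 + freight 9396.12 + insurance 246.60 + destination terminal 607.12 + brokerage 429.27 + duty 3824.47 + delivery 971.11 = 313862.13
Buyer's account: 0.00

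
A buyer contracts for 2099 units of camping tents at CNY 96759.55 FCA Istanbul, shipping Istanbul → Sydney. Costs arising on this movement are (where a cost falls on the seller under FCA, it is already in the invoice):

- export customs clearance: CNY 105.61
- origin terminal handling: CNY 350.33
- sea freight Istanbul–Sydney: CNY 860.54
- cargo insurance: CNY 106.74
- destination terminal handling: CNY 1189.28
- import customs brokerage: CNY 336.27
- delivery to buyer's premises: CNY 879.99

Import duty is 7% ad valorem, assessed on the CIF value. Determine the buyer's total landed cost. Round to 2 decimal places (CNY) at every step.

FCA: the seller delivers export-cleared goods to the carrier; the buyer bears costs from that point.
Already in the invoice (seller's account under FCA): export clearance — exclude.
CIF value = FCA price + origin terminal + freight + insurance = 96759.55 + 350.33 + 860.54 + 106.74 = 98077.16
Import duty = 98077.16 × 7% = 6865.40
Buyer bears: origin terminal 350.33 + freight 860.54 + insurance 106.74 + destination terminal 1189.28 + brokerage 336.27 + delivery 879.99 + duty 6865.40 = 10588.55
Landed cost = invoice 96759.55 + 10588.55 = 107348.10

Total landed cost: CNY 107348.10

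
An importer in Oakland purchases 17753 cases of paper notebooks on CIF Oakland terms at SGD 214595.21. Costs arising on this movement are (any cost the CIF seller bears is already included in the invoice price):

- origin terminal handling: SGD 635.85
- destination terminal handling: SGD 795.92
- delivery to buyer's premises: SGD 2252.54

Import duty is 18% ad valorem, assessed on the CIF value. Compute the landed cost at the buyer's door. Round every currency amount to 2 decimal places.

Total landed cost: SGD 256270.81

CIF: the seller pays costs through ocean freight and marine insurance to the destination port.
Already in the invoice (seller's account under CIF): origin terminal — exclude.
The CIF price already equals the CIF value: 214595.21
Import duty = 214595.21 × 18% = 38627.14
Buyer bears: destination terminal 795.92 + delivery 2252.54 + duty 38627.14 = 41675.60
Landed cost = invoice 214595.21 + 41675.60 = 256270.81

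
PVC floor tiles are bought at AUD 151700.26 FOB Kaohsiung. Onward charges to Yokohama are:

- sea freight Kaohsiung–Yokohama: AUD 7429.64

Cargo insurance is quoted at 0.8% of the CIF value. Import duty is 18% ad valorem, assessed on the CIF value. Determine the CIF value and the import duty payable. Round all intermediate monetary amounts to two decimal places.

CIF value: AUD 160413.21; import duty: AUD 28874.38

Let C be the CIF value. C = FOB price + freight + 0.8% × C
C − 0.8% × C = 151700.26 + 7429.64
0.992 × C = 159129.90
C = 159129.90 / 0.992 = 160413.21
Insurance premium = 0.8% × 160413.21 = 1283.31
Import duty = 160413.21 × 18% = 28874.38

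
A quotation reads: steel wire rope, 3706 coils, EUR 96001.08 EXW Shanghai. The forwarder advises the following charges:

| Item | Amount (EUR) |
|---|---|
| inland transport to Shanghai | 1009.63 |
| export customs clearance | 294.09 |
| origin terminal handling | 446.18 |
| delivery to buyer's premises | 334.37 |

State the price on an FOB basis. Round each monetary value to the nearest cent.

FOB price: EUR 97750.98

Not relevant to the conversion: delivery — on the buyer under both terms; not part of either seller's price.
From EXW to FOB, the seller additionally bears: inland to port, export clearance, origin terminal.
FOB price = 96001.08 + 1009.63 + 294.09 + 446.18 = 97750.98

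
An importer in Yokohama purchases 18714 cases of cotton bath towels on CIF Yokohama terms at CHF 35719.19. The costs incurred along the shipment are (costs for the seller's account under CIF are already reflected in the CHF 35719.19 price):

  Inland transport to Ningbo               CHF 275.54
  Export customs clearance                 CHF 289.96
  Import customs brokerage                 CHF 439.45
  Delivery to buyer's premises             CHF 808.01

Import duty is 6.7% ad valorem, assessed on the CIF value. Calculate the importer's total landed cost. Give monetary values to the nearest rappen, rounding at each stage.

CIF: the seller pays costs through ocean freight and marine insurance to the destination port.
Already in the invoice (seller's account under CIF): inland to port, export clearance — exclude.
The CIF price already equals the CIF value: 35719.19
Import duty = 35719.19 × 6.7% = 2393.19
Buyer bears: brokerage 439.45 + delivery 808.01 + duty 2393.19 = 3640.65
Landed cost = invoice 35719.19 + 3640.65 = 39359.84

Total landed cost: CHF 39359.84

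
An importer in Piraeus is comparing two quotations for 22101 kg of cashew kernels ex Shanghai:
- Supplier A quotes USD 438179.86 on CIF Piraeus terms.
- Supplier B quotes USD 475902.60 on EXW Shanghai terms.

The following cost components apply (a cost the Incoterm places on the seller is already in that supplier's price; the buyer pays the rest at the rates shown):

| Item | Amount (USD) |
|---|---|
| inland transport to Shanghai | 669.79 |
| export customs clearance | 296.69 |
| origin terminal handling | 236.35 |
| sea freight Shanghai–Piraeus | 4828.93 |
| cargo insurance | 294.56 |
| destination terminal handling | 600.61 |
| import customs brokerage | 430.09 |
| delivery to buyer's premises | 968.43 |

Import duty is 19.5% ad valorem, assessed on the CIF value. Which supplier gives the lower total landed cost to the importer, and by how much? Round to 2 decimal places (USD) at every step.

Supplier A (CIF):
The CIF price already equals the CIF value: 438179.86
Import duty = 438179.86 × 19.5% = 85445.07
Buyer bears (A): 600.61 + 430.09 + 968.43 = 1999.13
Landed cost (A) = invoice 438179.86 + 1999.13 + duty 85445.07 = 525624.06
Supplier B (EXW):
CIF value = EXW price + inland to port + export clearance + origin terminal + freight + insurance = 475902.60 + 669.79 + 296.69 + 236.35 + 4828.93 + 294.56 = 482228.92
Import duty = 482228.92 × 19.5% = 94034.64
Buyer bears (B): 669.79 + 296.69 + 236.35 + 4828.93 + 294.56 + 600.61 + 430.09 + 968.43 = 8325.45
Landed cost (B) = invoice 475902.60 + 8325.45 + duty 94034.64 = 578262.69
Difference = |525624.06 − 578262.69| = 52638.63

Supplier A is cheaper by USD 52638.63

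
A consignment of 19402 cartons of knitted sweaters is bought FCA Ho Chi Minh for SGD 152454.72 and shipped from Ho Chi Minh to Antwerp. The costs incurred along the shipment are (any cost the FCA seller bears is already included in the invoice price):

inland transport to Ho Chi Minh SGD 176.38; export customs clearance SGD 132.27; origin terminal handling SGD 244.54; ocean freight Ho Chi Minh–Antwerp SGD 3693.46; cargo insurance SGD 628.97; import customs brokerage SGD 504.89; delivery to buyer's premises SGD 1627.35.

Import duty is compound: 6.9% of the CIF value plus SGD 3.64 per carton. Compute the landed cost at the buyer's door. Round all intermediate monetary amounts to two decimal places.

FCA: the seller delivers export-cleared goods to the carrier; the buyer bears costs from that point.
Already in the invoice (seller's account under FCA): inland to port, export clearance — exclude.
CIF value = FCA price + origin terminal + freight + insurance = 152454.72 + 244.54 + 3693.46 + 628.97 = 157021.69
Ad valorem component: 157021.69 × 6.9% = 10834.50
Specific component: 19402 × 3.64 = 70623.28
Import duty = 10834.50 + 70623.28 = 81457.78
Buyer bears: origin terminal 244.54 + freight 3693.46 + insurance 628.97 + brokerage 504.89 + delivery 1627.35 + duty 81457.78 = 88156.99
Landed cost = invoice 152454.72 + 88156.99 = 240611.71

Total landed cost: SGD 240611.71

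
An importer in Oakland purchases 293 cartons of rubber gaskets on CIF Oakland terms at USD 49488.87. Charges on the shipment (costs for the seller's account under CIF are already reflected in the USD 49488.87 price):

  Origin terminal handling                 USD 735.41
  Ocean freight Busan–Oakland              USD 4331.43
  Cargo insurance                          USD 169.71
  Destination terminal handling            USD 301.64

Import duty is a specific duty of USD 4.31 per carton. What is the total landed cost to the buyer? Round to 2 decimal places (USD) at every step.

CIF: the seller pays costs through ocean freight and marine insurance to the destination port.
Already in the invoice (seller's account under CIF): origin terminal, freight, insurance — exclude.
The CIF price already equals the CIF value: 49488.87
Import duty = 293 × 4.31 = 1262.83
Buyer bears: destination terminal 301.64 + duty 1262.83 = 1564.47
Landed cost = invoice 49488.87 + 1564.47 = 51053.34

Total landed cost: USD 51053.34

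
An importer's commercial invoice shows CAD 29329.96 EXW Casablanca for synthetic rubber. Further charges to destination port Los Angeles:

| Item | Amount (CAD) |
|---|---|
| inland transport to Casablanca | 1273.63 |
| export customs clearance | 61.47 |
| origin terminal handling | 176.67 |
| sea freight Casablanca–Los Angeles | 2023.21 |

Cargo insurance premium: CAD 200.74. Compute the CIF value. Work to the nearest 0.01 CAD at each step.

CIF value: CAD 33065.68

CIF = EXW price + pre-shipment costs + freight + insurance
CIF = 29329.96 + 1273.63 + 61.47 + 176.67 + 2023.21 + 200.74 = 33065.68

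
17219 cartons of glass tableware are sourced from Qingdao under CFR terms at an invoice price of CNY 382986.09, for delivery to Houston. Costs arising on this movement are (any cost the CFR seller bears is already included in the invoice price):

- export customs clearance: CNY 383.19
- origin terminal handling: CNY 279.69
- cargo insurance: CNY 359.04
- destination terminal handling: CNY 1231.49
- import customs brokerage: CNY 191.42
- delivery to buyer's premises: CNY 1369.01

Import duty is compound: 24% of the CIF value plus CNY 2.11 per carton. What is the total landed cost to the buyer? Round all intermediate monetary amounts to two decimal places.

CFR: the seller pays costs through ocean freight to the destination port, but not insurance.
Already in the invoice (seller's account under CFR): export clearance, origin terminal — exclude.
CIF value = CFR price + insurance = 382986.09 + 359.04 = 383345.13
Ad valorem component: 383345.13 × 24% = 92002.83
Specific component: 17219 × 2.11 = 36332.09
Import duty = 92002.83 + 36332.09 = 128334.92
Buyer bears: insurance 359.04 + destination terminal 1231.49 + brokerage 191.42 + delivery 1369.01 + duty 128334.92 = 131485.88
Landed cost = invoice 382986.09 + 131485.88 = 514471.97

Total landed cost: CNY 514471.97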